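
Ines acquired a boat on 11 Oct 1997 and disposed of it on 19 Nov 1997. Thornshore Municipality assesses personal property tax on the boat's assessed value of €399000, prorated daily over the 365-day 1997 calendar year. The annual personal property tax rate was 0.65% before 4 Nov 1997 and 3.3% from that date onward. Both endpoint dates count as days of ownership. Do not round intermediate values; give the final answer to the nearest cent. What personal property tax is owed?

€747.72

11 Oct – 3 Nov 1997: 24 days at 0.65% → €399000 × 0.65% × 24/365 = €170.5315
4 Nov – 19 Nov 1997: 16 days at 3.3% → €399000 × 3.3% × 16/365 = €577.1836
Total = €747.7151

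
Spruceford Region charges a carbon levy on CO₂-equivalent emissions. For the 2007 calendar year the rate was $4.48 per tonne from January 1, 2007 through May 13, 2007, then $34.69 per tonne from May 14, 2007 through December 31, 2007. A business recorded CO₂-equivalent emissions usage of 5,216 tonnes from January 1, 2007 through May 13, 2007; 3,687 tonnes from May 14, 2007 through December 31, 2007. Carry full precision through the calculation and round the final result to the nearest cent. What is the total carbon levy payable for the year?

January 1 – May 13, 2007: 5,216 tonnes at $4.48/tonne → $23,367.68
May 14 – December 31, 2007: 3,687 tonnes at $34.69/tonne → $127,902.03

$151,269.71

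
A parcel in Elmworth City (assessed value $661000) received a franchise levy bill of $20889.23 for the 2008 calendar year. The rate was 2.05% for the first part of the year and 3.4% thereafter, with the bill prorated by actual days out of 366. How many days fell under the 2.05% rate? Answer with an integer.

Let d = days at the first rate; then 366 − d days at the second rate.
$661000 × [2.05%·d + 3.4%·(366−d)] / 366 = $20889.23
Solving gives d = 65, so the new rate took effect on March 6, 2008.

65 days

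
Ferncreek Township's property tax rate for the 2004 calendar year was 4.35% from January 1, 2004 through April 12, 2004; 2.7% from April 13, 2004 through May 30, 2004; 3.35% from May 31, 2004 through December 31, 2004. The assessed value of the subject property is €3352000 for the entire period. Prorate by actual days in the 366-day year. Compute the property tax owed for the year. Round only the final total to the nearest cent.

January 1 – April 12, 2004: 103 days at 4.35% → €3352000 × 4.35% × 103/366 = €41034.5246
April 13 – May 30, 2004: 48 days at 2.7% → €3352000 × 2.7% × 48/366 = €11869.3770
May 31 – December 31, 2004: 215 days at 3.35% → €3352000 × 3.35% × 215/366 = €65963.8798
Total = €118867.7814

€118867.78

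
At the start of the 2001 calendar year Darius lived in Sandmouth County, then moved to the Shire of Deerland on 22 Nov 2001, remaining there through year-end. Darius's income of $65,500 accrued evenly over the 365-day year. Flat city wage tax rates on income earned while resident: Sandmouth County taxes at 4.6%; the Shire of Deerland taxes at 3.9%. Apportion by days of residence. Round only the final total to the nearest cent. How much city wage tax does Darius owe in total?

Sandmouth County, 1 Jan – 21 Nov 2001: 325 days → $65,500 × 4.6% × 325/365 = $2,682.8082
The Shire of Deerland, 22 Nov – 31 Dec 2001: 40 days → $65,500 × 3.9% × 40/365 = $279.9452
Total = $2,962.7534

$2,962.75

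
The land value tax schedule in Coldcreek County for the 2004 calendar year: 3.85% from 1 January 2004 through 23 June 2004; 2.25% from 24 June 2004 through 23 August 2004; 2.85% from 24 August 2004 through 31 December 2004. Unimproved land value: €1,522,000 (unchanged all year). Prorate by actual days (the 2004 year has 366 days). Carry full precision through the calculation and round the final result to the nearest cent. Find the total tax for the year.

€49,132.32

1 January – 23 June 2004: 175 days at 3.85% → €1,522,000 × 3.85% × 175/366 = €28,017.6913
24 June – 23 August 2004: 61 days at 2.25% → €1,522,000 × 2.25% × 61/366 = €5,707.5000
24 August – 31 December 2004: 130 days at 2.85% → €1,522,000 × 2.85% × 130/366 = €15,407.1311
Total = €49,132.3224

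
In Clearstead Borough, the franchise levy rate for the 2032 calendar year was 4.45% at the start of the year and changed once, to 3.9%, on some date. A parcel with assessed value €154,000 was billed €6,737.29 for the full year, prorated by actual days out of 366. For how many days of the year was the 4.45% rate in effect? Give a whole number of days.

Let d = days at the first rate; then 366 − d days at the second rate.
€154,000 × [4.45%·d + 3.9%·(366−d)] / 366 = €6,737.29
Solving gives d = 316, so the new rate took effect on November 12, 2032.

316 days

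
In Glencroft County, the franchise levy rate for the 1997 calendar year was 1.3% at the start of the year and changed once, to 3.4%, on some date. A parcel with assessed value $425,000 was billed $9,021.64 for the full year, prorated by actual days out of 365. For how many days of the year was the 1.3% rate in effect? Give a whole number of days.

Let d = days at the first rate; then 365 − d days at the second rate.
$425,000 × [1.3%·d + 3.4%·(365−d)] / 365 = $9,021.64
Solving gives d = 222, so the new rate took effect on August 11, 1997.

222 days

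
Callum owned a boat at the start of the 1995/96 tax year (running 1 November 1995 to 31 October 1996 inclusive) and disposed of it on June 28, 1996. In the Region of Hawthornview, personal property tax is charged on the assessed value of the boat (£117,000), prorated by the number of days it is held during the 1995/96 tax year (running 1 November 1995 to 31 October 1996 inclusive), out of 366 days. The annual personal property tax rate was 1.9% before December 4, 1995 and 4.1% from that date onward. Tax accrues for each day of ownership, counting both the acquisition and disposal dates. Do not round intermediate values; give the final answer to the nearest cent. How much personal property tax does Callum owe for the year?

November 1 – December 3, 1995: 33 days at 1.9% → £117,000 × 1.9% × 33/366 = £200.4344
December 4, 1995 – June 28, 1996: 208 days at 4.1% → £117,000 × 4.1% × 208/366 = £2,726.1639
Total = £2,926.5984

£2,926.60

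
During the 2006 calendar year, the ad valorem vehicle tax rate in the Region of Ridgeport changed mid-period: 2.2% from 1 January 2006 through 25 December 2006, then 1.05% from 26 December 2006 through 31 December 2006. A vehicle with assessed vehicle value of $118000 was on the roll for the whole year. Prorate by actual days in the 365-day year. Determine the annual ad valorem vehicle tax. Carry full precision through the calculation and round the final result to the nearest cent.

1 January – 25 December 2006: 359 days at 2.2% → $118000 × 2.2% × 359/365 = $2553.3260
26 December – 31 December 2006: 6 days at 1.05% → $118000 × 1.05% × 6/365 = $20.3671
Total = $2573.6932

$2573.69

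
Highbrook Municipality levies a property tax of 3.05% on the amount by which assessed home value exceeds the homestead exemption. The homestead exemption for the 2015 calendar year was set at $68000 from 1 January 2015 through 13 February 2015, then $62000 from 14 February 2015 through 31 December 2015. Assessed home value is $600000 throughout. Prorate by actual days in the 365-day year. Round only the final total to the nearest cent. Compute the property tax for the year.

1 January – 13 February 2015: 44 days, exemption $68000 → ($600000 − $68000) × 3.05% × 44/365 = $1956.0110
14 February – 31 December 2015: 321 days, exemption $62000 → ($600000 − $62000) × 3.05% × 321/365 = $14430.9288
Total = $16386.9397

$16386.94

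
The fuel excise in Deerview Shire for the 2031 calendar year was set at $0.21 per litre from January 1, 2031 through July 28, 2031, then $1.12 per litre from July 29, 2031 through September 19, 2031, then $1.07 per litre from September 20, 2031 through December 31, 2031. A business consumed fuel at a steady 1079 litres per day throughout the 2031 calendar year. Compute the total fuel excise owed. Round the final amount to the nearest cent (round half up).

January 1 – July 28, 2031: 209 days × 1079 litres/day = 225,511 litres at $0.21/litre → $47,357.31
July 29 – September 19, 2031: 53 days × 1079 litres/day = 57,187 litres at $1.12/litre → $64,049.44
September 20 – December 31, 2031: 103 days × 1079 litres/day = 111,137 litres at $1.07/litre → $118,916.59

$230,323.34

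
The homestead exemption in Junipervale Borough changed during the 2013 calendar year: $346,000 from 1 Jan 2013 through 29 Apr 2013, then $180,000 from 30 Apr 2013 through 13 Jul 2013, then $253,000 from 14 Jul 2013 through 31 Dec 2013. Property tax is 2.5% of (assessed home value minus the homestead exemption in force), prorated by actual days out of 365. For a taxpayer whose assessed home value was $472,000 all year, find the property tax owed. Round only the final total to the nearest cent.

$5,091.99

1 Jan – 29 Apr 2013: 119 days, exemption $346,000 → ($472,000 − $346,000) × 2.5% × 119/365 = $1,026.9863
30 Apr – 13 Jul 2013: 75 days, exemption $180,000 → ($472,000 − $180,000) × 2.5% × 75/365 = $1,500.0000
14 Jul – 31 Dec 2013: 171 days, exemption $253,000 → ($472,000 − $253,000) × 2.5% × 171/365 = $2,565.0000
Total = $5,091.9863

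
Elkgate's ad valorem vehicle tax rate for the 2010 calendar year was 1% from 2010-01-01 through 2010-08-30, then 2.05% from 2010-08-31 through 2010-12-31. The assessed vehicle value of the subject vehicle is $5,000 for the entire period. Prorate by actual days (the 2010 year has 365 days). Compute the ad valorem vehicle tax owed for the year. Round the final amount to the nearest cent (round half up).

$67.69

2010-01-01 to 2010-08-30: 242 days at 1% → $5,000 × 1% × 242/365 = $33.1507
2010-08-31 to 2010-12-31: 123 days at 2.05% → $5,000 × 2.05% × 123/365 = $34.5411
Total = $67.6918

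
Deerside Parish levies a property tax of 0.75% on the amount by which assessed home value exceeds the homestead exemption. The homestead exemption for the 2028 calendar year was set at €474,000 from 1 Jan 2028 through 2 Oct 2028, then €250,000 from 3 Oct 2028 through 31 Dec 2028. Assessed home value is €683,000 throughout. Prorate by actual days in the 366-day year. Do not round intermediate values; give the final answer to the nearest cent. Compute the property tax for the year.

€1,980.61

1 Jan – 2 Oct 2028: 276 days, exemption €474,000 → (€683,000 − €474,000) × 0.75% × 276/366 = €1,182.0492
3 Oct – 31 Dec 2028: 90 days, exemption €250,000 → (€683,000 − €250,000) × 0.75% × 90/366 = €798.5656
Total = €1,980.6148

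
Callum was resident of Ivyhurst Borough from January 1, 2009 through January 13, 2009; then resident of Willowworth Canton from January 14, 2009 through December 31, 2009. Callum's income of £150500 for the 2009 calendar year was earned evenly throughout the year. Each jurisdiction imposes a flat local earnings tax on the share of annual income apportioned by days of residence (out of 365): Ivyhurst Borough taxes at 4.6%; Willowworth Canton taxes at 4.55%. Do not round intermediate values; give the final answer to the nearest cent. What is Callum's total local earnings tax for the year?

£6850.43

Ivyhurst Borough, January 1 – January 13, 2009: 13 days → £150500 × 4.6% × 13/365 = £246.5726
Willowworth Canton, January 14 – December 31, 2009: 352 days → £150500 × 4.55% × 352/365 = £6603.8575
Total = £6850.4301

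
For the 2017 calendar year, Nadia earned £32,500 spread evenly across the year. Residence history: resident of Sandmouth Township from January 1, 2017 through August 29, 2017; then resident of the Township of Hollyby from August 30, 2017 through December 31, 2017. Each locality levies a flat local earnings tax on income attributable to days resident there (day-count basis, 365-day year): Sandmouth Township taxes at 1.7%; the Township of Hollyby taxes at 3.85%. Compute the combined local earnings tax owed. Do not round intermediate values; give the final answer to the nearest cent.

£789.88

Sandmouth Township, January 1 – August 29, 2017: 241 days → £32,500 × 1.7% × 241/365 = £364.8014
The Township of Hollyby, August 30 – December 31, 2017: 124 days → £32,500 × 3.85% × 124/365 = £425.0822
Total = £789.8836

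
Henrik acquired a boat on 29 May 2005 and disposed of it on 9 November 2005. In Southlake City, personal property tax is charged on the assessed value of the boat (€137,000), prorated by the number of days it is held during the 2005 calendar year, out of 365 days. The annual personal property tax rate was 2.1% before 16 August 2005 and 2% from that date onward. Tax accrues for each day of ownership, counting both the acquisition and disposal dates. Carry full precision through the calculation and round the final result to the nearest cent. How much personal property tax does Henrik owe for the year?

€1,268.28

29 May – 15 August 2005: 79 days at 2.1% → €137,000 × 2.1% × 79/365 = €622.6932
16 August – 9 November 2005: 86 days at 2% → €137,000 × 2% × 86/365 = €645.5890
Total = €1,268.2822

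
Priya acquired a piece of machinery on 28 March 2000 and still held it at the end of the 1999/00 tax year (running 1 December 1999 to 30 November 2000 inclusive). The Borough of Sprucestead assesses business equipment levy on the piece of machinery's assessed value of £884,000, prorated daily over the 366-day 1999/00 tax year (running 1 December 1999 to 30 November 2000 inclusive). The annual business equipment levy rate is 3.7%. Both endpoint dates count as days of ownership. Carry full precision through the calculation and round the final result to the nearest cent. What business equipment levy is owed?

Days held (28 March – 30 November 2000): 248 out of 366
Tax = £884,000 × 3.7% × 248/366 = £22,162.7978

£22,162.80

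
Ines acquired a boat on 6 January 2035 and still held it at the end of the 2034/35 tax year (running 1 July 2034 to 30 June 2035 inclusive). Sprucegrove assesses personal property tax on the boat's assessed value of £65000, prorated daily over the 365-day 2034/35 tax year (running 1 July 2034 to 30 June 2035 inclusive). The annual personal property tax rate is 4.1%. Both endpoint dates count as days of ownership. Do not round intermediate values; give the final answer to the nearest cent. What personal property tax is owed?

£1285.04

Days held (6 January – 30 June 2035): 176 out of 365
Tax = £65000 × 4.1% × 176/365 = £1285.0411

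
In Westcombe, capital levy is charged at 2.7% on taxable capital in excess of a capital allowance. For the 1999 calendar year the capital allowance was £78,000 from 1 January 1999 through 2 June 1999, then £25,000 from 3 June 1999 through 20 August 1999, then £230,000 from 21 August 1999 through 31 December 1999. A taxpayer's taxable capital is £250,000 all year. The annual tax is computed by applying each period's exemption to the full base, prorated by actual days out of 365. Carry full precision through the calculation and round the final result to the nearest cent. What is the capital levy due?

1 January – 2 June 1999: 153 days, exemption £78,000 → (£250,000 − £78,000) × 2.7% × 153/365 = £1,946.6630
3 June – 20 August 1999: 79 days, exemption £25,000 → (£250,000 − £25,000) × 2.7% × 79/365 = £1,314.8630
21 August – 31 December 1999: 133 days, exemption £230,000 → (£250,000 − £230,000) × 2.7% × 133/365 = £196.7671
Total = £3,458.2932

£3,458.29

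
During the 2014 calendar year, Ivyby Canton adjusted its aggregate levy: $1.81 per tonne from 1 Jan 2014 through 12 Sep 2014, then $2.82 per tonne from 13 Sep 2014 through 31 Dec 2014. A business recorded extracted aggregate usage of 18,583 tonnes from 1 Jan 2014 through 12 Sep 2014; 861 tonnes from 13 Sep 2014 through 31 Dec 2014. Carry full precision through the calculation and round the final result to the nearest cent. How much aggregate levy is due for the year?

1 Jan – 12 Sep 2014: 18,583 tonnes at $1.81/tonne → $33635.23
13 Sep – 31 Dec 2014: 861 tonnes at $2.82/tonne → $2428.02

$36063.25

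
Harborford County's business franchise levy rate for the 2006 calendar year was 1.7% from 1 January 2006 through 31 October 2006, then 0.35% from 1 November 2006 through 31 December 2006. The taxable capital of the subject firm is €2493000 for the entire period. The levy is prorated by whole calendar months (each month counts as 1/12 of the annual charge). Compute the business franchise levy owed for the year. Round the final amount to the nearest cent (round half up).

1 January – 31 October 2006: 10 months at 1.7% → €2493000 × 1.7% × 10/12 = €35317.5000
1 November – 31 December 2006: 2 months at 0.35% → €2493000 × 0.35% × 2/12 = €1454.2500
Total = €36771.7500

€36771.75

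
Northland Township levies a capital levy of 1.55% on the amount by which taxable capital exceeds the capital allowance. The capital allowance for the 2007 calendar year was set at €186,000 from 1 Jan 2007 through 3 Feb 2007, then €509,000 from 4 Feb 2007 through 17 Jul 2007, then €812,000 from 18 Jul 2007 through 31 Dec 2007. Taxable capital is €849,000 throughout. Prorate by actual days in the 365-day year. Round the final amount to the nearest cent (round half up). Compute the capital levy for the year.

€3,587.55

1 Jan – 3 Feb 2007: 34 days, exemption €186,000 → (€849,000 − €186,000) × 1.55% × 34/365 = €957.2630
4 Feb – 17 Jul 2007: 164 days, exemption €509,000 → (€849,000 − €509,000) × 1.55% × 164/365 = €2,367.8904
18 Jul – 31 Dec 2007: 167 days, exemption €812,000 → (€849,000 − €812,000) × 1.55% × 167/365 = €262.3959
Total = €3,587.5493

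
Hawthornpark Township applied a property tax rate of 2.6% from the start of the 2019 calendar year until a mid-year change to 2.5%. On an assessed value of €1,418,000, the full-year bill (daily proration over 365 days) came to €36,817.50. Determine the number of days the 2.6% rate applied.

Let d = days at the first rate; then 365 − d days at the second rate.
€1,418,000 × [2.6%·d + 2.5%·(365−d)] / 365 = €36,817.50
Solving gives d = 352, so the new rate took effect on 19 December 2019.

352 days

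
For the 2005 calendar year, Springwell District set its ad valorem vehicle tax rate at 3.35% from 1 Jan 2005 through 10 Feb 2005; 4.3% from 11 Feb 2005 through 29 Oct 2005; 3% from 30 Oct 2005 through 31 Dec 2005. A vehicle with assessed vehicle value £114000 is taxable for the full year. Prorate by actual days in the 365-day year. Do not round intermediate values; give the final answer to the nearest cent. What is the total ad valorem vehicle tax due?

1 Jan – 10 Feb 2005: 41 days at 3.35% → £114000 × 3.35% × 41/365 = £428.9836
11 Feb – 29 Oct 2005: 261 days at 4.3% → £114000 × 4.3% × 261/365 = £3505.2658
30 Oct – 31 Dec 2005: 63 days at 3% → £114000 × 3% × 63/365 = £590.3014
Total = £4524.5507

£4524.55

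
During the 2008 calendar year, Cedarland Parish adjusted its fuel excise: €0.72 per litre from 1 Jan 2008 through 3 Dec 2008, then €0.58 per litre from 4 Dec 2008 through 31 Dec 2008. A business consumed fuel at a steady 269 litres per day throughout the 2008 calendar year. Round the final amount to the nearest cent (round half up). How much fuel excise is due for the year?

€69832.40

1 Jan – 3 Dec 2008: 338 days × 269 litres/day = 90,922 litres at €0.72/litre → €65463.84
4 Dec – 31 Dec 2008: 28 days × 269 litres/day = 7,532 litres at €0.58/litre → €4368.56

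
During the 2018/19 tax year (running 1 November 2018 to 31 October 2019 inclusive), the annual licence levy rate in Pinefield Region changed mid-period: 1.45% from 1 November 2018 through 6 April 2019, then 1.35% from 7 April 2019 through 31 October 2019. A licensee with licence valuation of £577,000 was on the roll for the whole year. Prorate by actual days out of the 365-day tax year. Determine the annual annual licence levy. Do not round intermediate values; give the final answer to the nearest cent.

£8,037.69

1 November 2018 – 6 April 2019: 157 days at 1.45% → £577,000 × 1.45% × 157/365 = £3,598.7411
7 April – 31 October 2019: 208 days at 1.35% → £577,000 × 1.35% × 208/365 = £4,438.9479
Total = £8,037.6890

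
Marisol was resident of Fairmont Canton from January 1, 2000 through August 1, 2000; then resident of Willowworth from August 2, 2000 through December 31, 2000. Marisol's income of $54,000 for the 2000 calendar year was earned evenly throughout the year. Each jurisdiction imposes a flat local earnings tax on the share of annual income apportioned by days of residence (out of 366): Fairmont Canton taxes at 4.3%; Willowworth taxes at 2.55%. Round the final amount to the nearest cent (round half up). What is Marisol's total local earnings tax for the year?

$1,929.54

Fairmont Canton, January 1 – August 1, 2000: 214 days → $54,000 × 4.3% × 214/366 = $1,357.6721
Willowworth, August 2 – December 31, 2000: 152 days → $54,000 × 2.55% × 152/366 = $571.8689
Total = $1,929.5410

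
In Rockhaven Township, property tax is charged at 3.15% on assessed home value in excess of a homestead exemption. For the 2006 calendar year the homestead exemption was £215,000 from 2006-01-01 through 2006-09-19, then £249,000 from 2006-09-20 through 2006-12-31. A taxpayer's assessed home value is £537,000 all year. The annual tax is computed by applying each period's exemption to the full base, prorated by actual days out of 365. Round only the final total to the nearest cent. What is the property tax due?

2006-01-01 to 2006-09-19: 262 days, exemption £215,000 → (£537,000 − £215,000) × 3.15% × 262/365 = £7,280.7288
2006-09-20 to 2006-12-31: 103 days, exemption £249,000 → (£537,000 − £249,000) × 3.15% × 103/365 = £2,560.0438
Total = £9,840.7726

£9,840.77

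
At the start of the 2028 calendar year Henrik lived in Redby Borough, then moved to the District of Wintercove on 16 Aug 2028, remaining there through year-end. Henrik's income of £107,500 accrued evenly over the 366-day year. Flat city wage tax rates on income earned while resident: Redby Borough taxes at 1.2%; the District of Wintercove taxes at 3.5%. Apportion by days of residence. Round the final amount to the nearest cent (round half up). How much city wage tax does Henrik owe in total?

£2,222.25

Redby Borough, 1 Jan – 15 Aug 2028: 228 days → £107,500 × 1.2% × 228/366 = £803.6066
The District of Wintercove, 16 Aug – 31 Dec 2028: 138 days → £107,500 × 3.5% × 138/366 = £1,418.6475
Total = £2,222.2541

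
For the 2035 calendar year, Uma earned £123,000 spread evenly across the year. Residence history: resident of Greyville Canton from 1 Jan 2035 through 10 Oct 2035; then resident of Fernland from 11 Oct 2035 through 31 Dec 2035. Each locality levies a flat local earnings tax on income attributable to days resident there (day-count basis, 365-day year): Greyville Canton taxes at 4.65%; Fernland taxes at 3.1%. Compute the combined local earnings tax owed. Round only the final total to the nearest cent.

£5,291.19

Greyville Canton, 1 Jan – 10 Oct 2035: 283 days → £123,000 × 4.65% × 283/365 = £4,434.5712
Fernland, 11 Oct – 31 Dec 2035: 82 days → £123,000 × 3.1% × 82/365 = £856.6192
Total = £5,291.1904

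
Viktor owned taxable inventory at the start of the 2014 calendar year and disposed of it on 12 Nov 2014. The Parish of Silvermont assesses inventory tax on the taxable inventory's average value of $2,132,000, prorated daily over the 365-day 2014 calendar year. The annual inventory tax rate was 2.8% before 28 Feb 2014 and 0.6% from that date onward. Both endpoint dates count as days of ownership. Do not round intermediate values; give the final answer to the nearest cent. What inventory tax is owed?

1 Jan – 27 Feb 2014: 58 days at 2.8% → $2,132,000 × 2.8% × 58/365 = $9,485.9397
28 Feb – 12 Nov 2014: 258 days at 0.6% → $2,132,000 × 0.6% × 258/365 = $9,042.0164
Total = $18,527.9562

$18,527.96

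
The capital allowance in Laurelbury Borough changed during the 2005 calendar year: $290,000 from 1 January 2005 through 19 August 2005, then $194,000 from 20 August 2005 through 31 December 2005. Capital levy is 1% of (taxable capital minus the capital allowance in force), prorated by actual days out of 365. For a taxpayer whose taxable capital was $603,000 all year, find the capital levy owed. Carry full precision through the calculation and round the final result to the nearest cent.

$3,482.44

1 January – 19 August 2005: 231 days, exemption $290,000 → ($603,000 − $290,000) × 1% × 231/365 = $1,980.9041
20 August – 31 December 2005: 134 days, exemption $194,000 → ($603,000 − $194,000) × 1% × 134/365 = $1,501.5342
Total = $3,482.4384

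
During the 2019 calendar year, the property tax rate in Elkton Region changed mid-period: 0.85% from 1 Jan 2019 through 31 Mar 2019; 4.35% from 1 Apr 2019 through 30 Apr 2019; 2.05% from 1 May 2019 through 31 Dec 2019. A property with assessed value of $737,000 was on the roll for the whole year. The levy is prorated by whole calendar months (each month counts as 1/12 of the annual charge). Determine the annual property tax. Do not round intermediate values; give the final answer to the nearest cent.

1 Jan – 31 Mar 2019: 3 months at 0.85% → $737,000 × 0.85% × 3/12 = $1,566.1250
1 Apr – 30 Apr 2019: 1 month at 4.35% → $737,000 × 4.35% × 1/12 = $2,671.6250
1 May – 31 Dec 2019: 8 months at 2.05% → $737,000 × 2.05% × 8/12 = $10,072.3333
Total = $14,310.0833

$14,310.08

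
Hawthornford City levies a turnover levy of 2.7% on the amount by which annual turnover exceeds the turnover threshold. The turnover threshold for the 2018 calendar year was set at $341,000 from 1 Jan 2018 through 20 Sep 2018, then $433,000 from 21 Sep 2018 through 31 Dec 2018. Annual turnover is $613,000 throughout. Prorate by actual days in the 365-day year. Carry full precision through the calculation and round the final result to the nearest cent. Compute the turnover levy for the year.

$6,649.84

1 Jan – 20 Sep 2018: 263 days, exemption $341,000 → ($613,000 − $341,000) × 2.7% × 263/365 = $5,291.7041
21 Sep – 31 Dec 2018: 102 days, exemption $433,000 → ($613,000 − $433,000) × 2.7% × 102/365 = $1,358.1370
Total = $6,649.8411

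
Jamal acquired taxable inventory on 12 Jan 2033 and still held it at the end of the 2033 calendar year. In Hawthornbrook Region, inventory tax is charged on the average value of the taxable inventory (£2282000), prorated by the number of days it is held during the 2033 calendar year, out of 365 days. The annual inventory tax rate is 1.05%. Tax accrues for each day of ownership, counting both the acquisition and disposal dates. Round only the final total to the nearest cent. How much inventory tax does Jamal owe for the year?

£23238.89

Days held (12 Jan – 31 Dec 2033): 354 out of 365
Tax = £2282000 × 1.05% × 354/365 = £23238.8877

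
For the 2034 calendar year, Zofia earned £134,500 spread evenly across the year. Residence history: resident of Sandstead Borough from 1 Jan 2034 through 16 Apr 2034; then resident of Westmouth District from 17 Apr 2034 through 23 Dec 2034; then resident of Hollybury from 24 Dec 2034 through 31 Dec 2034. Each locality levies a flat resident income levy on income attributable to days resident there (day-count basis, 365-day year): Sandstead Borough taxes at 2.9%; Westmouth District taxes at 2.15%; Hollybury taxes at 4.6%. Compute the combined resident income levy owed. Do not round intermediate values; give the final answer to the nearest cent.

£3,256.93

Sandstead Borough, 1 Jan – 16 Apr 2034: 106 days → £134,500 × 2.9% × 106/365 = £1,132.7479
Westmouth District, 17 Apr – 23 Dec 2034: 251 days → £134,500 × 2.15% × 251/365 = £1,988.5733
Hollybury, 24 Dec – 31 Dec 2034: 8 days → £134,500 × 4.6% × 8/365 = £135.6055
Total = £3,256.9267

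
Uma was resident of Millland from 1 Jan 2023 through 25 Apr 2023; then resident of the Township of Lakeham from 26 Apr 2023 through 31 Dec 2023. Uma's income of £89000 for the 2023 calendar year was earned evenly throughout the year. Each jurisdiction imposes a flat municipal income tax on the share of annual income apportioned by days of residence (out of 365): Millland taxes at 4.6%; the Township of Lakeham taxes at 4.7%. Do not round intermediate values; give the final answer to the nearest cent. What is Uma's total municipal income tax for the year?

Millland, 1 Jan – 25 Apr 2023: 115 days → £89000 × 4.6% × 115/365 = £1289.8904
The Township of Lakeham, 26 Apr – 31 Dec 2023: 250 days → £89000 × 4.7% × 250/365 = £2865.0685
Total = £4154.9589

£4154.96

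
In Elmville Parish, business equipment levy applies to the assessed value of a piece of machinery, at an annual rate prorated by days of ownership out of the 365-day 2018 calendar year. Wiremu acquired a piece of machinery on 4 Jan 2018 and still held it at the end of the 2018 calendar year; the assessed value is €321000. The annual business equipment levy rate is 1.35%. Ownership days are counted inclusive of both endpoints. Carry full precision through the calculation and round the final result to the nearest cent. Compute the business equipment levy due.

Days held (4 Jan – 31 Dec 2018): 362 out of 365
Tax = €321000 × 1.35% × 362/365 = €4297.8822

€4297.88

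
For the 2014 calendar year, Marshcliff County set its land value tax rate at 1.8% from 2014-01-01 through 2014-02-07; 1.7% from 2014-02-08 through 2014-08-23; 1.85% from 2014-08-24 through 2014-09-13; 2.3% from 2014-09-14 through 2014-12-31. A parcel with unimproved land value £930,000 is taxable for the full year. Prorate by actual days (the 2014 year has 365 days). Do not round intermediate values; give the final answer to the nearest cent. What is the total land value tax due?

2014-01-01 to 2014-02-07: 38 days at 1.8% → £930,000 × 1.8% × 38/365 = £1,742.7945
2014-02-08 to 2014-08-23: 197 days at 1.7% → £930,000 × 1.7% × 197/365 = £8,533.0685
2014-08-24 to 2014-09-13: 21 days at 1.85% → £930,000 × 1.85% × 21/365 = £989.8767
2014-09-14 to 2014-12-31: 109 days at 2.3% → £930,000 × 2.3% × 109/365 = £6,387.6986
Total = £17,653.4384

£17,653.44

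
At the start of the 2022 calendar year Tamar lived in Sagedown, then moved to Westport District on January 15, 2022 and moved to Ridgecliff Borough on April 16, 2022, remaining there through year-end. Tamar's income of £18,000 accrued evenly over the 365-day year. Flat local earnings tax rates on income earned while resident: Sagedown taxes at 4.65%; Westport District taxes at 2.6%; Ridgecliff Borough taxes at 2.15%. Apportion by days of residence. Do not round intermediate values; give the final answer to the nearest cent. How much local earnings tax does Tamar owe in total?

Sagedown, January 1 – January 14, 2022: 14 days → £18,000 × 4.65% × 14/365 = £32.1041
Westport District, January 15 – April 15, 2022: 91 days → £18,000 × 2.6% × 91/365 = £116.6795
Ridgecliff Borough, April 16 – December 31, 2022: 260 days → £18,000 × 2.15% × 260/365 = £275.6712
Total = £424.4548

£424.45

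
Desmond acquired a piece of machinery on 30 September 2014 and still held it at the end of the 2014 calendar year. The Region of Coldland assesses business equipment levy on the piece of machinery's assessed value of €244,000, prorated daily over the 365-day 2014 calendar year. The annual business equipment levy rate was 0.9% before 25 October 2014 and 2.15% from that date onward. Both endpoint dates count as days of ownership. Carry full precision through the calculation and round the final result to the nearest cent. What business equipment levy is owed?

30 September – 24 October 2014: 25 days at 0.9% → €244,000 × 0.9% × 25/365 = €150.4110
25 October – 31 December 2014: 68 days at 2.15% → €244,000 × 2.15% × 68/365 = €977.3370
Total = €1,127.7479

€1,127.75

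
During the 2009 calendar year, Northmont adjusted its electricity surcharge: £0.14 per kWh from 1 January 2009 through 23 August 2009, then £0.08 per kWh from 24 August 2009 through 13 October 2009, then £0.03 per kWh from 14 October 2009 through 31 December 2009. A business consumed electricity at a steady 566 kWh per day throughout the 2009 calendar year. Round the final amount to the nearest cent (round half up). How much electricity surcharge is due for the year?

£22,272.10

1 January – 23 August 2009: 235 days × 566 kWh/day = 133,010 kWh at £0.14/kWh → £18,621.40
24 August – 13 October 2009: 51 days × 566 kWh/day = 28,866 kWh at £0.08/kWh → £2,309.28
14 October – 31 December 2009: 79 days × 566 kWh/day = 44,714 kWh at £0.03/kWh → £1,341.42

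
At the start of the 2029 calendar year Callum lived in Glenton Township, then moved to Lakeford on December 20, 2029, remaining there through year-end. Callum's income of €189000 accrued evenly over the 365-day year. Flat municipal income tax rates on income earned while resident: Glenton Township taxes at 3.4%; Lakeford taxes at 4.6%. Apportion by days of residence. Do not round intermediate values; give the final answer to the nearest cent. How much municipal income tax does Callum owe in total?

Glenton Township, January 1 – December 19, 2029: 353 days → €189000 × 3.4% × 353/365 = €6214.7342
Lakeford, December 20 – December 31, 2029: 12 days → €189000 × 4.6% × 12/365 = €285.8301
Total = €6500.5644

€6500.56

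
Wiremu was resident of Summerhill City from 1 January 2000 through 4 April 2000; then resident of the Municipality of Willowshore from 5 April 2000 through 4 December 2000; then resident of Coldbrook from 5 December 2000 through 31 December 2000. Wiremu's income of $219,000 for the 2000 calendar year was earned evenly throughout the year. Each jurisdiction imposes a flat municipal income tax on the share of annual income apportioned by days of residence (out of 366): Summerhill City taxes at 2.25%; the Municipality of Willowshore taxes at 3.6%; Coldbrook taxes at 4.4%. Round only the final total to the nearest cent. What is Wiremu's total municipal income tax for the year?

Summerhill City, 1 January – 4 April 2000: 95 days → $219,000 × 2.25% × 95/366 = $1,278.9959
The Municipality of Willowshore, 5 April – 4 December 2000: 244 days → $219,000 × 3.6% × 244/366 = $5,256.0000
Coldbrook, 5 December – 31 December 2000: 27 days → $219,000 × 4.4% × 27/366 = $710.8525
Total = $7,245.8484

$7,245.85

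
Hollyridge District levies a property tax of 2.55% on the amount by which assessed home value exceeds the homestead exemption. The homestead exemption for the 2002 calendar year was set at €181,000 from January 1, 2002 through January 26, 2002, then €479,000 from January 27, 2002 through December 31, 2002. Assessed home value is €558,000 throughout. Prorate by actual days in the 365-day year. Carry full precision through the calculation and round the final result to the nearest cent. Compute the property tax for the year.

€2,555.80

January 1 – January 26, 2002: 26 days, exemption €181,000 → (€558,000 − €181,000) × 2.55% × 26/365 = €684.7973
January 27 – December 31, 2002: 339 days, exemption €479,000 → (€558,000 − €479,000) × 2.55% × 339/365 = €1,871.0014
Total = €2,555.7986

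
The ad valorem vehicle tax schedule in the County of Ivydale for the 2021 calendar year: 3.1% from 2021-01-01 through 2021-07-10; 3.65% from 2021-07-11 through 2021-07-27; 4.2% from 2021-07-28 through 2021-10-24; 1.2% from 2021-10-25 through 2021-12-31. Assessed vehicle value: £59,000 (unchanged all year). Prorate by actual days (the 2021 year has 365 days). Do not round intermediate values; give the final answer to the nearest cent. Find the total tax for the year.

2021-01-01 to 2021-07-10: 191 days at 3.1% → £59,000 × 3.1% × 191/365 = £957.0932
2021-07-11 to 2021-07-27: 17 days at 3.65% → £59,000 × 3.65% × 17/365 = £100.3000
2021-07-28 to 2021-10-24: 89 days at 4.2% → £59,000 × 4.2% × 89/365 = £604.2247
2021-10-25 to 2021-12-31: 68 days at 1.2% → £59,000 × 1.2% × 68/365 = £131.9014
Total = £1,793.5192

£1,793.52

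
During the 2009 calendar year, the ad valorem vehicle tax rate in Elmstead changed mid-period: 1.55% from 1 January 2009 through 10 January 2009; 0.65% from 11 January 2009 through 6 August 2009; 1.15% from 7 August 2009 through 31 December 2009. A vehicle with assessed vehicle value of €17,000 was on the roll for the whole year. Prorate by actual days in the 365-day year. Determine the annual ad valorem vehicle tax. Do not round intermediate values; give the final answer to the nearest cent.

€148.92

1 January – 10 January 2009: 10 days at 1.55% → €17,000 × 1.55% × 10/365 = €7.2192
11 January – 6 August 2009: 208 days at 0.65% → €17,000 × 0.65% × 208/365 = €62.9699
7 August – 31 December 2009: 147 days at 1.15% → €17,000 × 1.15% × 147/365 = €78.7356
Total = €148.9247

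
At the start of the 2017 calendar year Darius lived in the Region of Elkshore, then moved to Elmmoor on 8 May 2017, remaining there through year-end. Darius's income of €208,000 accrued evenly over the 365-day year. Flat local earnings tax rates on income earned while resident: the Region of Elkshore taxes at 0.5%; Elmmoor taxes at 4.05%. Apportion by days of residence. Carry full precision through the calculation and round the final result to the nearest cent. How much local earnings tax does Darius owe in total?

The Region of Elkshore, 1 Jan – 7 May 2017: 127 days → €208,000 × 0.5% × 127/365 = €361.8630
Elmmoor, 8 May – 31 Dec 2017: 238 days → €208,000 × 4.05% × 238/365 = €5,492.9096
Total = €5,854.7726

€5,854.77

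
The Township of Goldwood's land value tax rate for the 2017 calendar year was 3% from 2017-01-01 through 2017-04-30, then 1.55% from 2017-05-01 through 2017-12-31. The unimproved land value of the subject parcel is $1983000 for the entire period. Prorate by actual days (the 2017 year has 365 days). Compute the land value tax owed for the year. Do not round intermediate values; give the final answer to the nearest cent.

$40189.71

2017-01-01 to 2017-04-30: 120 days at 3% → $1983000 × 3% × 120/365 = $19558.3562
2017-05-01 to 2017-12-31: 245 days at 1.55% → $1983000 × 1.55% × 245/365 = $20631.3493
Total = $40189.7055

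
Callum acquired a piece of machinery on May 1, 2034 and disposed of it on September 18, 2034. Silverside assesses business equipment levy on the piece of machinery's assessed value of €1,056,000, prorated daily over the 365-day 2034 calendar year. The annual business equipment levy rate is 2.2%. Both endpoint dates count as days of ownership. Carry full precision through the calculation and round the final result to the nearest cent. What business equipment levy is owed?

€8,974.55

Days held (May 1 – September 18, 2034): 141 out of 365
Tax = €1,056,000 × 2.2% × 141/365 = €8,974.5534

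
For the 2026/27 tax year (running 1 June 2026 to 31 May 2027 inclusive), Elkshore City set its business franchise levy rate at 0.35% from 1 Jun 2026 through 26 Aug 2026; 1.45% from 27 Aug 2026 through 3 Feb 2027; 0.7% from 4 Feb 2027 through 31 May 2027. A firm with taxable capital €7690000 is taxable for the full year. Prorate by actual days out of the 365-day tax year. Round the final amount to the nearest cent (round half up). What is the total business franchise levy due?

1 Jun – 26 Aug 2026: 87 days at 0.35% → €7690000 × 0.35% × 87/365 = €6415.3562
27 Aug 2026 – 3 Feb 2027: 161 days at 1.45% → €7690000 × 1.45% × 161/365 = €49184.3973
4 Feb – 31 May 2027: 117 days at 0.7% → €7690000 × 0.7% × 117/365 = €17255.0959
Total = €72854.8493

€72854.85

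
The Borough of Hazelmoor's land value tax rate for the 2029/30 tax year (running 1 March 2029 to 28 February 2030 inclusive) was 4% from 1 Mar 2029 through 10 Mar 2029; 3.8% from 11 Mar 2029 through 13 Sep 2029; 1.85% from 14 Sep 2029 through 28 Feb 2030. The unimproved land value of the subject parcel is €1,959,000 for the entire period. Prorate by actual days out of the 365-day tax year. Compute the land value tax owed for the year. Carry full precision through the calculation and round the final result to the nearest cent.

€56,966.65

1 Mar – 10 Mar 2029: 10 days at 4% → €1,959,000 × 4% × 10/365 = €2,146.8493
11 Mar – 13 Sep 2029: 187 days at 3.8% → €1,959,000 × 3.8% × 187/365 = €38,138.7781
14 Sep 2029 – 28 Feb 2030: 168 days at 1.85% → €1,959,000 × 1.85% × 168/365 = €16,681.0192
Total = €56,966.6466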